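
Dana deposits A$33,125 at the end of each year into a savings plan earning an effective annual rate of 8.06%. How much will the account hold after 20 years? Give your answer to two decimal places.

FV = 33125 × [(1+0.0806)^20 − 1] / 0.0806 = 33125 × 46.067243 = 1,525,977.4292

A$1,525,977.43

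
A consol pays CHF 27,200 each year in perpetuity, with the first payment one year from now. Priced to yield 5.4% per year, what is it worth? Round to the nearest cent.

PV = C/r = 27200/0.054 = 503,703.7037

CHF 503,703.70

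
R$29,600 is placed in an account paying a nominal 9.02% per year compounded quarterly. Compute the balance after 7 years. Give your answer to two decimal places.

R$55,266.15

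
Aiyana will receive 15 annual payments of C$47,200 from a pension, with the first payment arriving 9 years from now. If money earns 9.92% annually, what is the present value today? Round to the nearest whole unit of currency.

PV at t=8 (ordinary 15-year annuity): 47200 × a(15|0.0992) = 47200 × 7.640939 = 360,652.3184
Discount back 8 years: 360,652.3184 × (1+0.0992)^(−8) = 360,652.3184 × 0.469231 = 169,229.0711

C$169,229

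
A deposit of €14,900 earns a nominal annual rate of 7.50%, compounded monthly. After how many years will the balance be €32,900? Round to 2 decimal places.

Periodic rate i = 0.075/12 = 0.00625.
n = ln(32900/14900) / ln(1+0.00625) = ln(2.20805) / 0.006231 = 127.1335 months
= 127.1335/12 years

10.59 years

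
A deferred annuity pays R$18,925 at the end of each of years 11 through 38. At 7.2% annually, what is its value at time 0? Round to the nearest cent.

R$112,426.33

PV at t=10 (ordinary 28-year annuity): 18925 × a(28|0.072) = 18925 × 11.906387 = 225,328.3823
PV₀ = 225,328.3823 / (1+0.072)^10 = 225,328.3823 / 2.004231 = 112,426.3329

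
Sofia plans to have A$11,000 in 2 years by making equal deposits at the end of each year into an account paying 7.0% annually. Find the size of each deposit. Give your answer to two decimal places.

A$5,314.01

FV-annuity factor = 2.070000; PMT = 11000 / 2.070000 = 5,314.0097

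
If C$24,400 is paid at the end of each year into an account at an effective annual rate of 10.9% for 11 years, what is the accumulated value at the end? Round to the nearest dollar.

Accumulation factor s(11|0.109) = 19.455633; FV = 24400 × 19.455633 = 474,717.4405

C$474,717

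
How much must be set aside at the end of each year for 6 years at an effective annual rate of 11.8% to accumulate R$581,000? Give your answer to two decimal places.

FV-annuity factor = 8.074312; PMT = 581000 / 8.074312 = 71,956.5985

R$71,956.60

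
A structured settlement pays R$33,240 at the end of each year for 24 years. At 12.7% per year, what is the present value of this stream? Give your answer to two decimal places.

R$246,883.76

PV = PMT · [1 − (1+i)^(−n)] / i = 33240 · 7.427309 = 246,883.7587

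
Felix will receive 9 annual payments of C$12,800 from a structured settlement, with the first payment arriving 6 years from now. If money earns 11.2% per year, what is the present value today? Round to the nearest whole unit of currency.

C$41,361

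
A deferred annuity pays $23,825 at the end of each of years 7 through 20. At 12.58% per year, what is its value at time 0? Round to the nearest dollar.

$75,316

PV at t=6 (ordinary 14-year annuity): 23825 × a(14|0.1258) = 23825 × 6.436045 = 153,338.7824
PV₀ = 153,338.7824 / (1+0.1258)^6 = 153,338.7824 / 2.035952 = 75,315.5313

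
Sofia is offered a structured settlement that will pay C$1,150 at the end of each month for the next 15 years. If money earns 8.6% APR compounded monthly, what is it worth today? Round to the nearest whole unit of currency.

i = 0.086/12 = 0.00716667 per month; n = 15·12 = 180.
PV = 1150 × [1 − (1+0.00716667)^(−180)] / 0.00716667 = 1150 × 100.947894 = 116,090.0781

C$116,090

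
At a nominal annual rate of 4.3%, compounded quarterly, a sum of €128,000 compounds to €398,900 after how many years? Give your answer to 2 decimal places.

26.58 years

Periodic rate i = 0.043/4 = 0.01075.
(1+i)^n = 398900/128000 = 3.11641, so n = ln 3.11641 / ln 1.01075 = 106.3050 quarters
= 106.3050/4 years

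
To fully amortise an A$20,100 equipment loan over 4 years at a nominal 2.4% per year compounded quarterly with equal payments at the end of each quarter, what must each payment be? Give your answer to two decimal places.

Periodic rate i = 0.024/4 = 0.006; n = 4 × 4 = 16 periods.
Annuity-PV factor = 15.212558; PMT = 20100 / 15.212558 = 1,321.2768

A$1,321.28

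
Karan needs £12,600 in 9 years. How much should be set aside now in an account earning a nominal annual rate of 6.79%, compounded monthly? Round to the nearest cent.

£6,850.48

With 12 periods per year: i = 0.00565833, n = 108.
PV = FV·(1+i)^(−n) = 12,600 × 0.543689 = 6,850.4834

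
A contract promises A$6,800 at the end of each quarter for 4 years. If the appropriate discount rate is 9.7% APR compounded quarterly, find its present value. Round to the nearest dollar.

A$89,294

i = 0.097/4 = 0.02425 per quarter; n = 4·4 = 16.
PV = PMT · [1 − (1+i)^(−n)] / i = 6800 · 13.131524 = 89,294.3642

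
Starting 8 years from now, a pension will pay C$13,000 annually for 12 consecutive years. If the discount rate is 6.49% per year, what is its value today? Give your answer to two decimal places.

C$68,334.29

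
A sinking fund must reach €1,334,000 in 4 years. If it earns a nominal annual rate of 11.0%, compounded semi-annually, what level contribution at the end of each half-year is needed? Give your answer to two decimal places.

With 2 periods per year: i = 0.055, n = 8.
PMT = 1.334e+06 / ( [(1+0.055)^8 − 1] / 0.055 ) = 1.334e+06 / 9.721573 = 137,220.5918

€137,220.59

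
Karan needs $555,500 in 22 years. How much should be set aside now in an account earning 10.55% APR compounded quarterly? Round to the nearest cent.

i = 0.1055/4 = 0.026375 per quarter; n = 22·4 = 88.
Discount factor = (1+0.026375)^(−88) = 0.101173; PV = 555,500 × 0.101173 = 56,201.8137

$56,201.81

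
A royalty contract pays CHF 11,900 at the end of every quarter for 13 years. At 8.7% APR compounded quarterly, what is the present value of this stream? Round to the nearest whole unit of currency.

Periodic rate i = 0.087/4 = 0.02175; n = 13 × 4 = 52 periods.
PV = PMT · [1 − (1+i)^(−n)] / i = 11900 · 30.958769 = 368,409.3452

CHF 368,409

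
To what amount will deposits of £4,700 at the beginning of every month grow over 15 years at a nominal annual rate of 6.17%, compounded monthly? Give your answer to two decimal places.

i = 0.0617/12 = 0.00514167 per month; n = 15·12 = 180.
Accumulation factor s(180|0.00514167) × (1+i) = 296.587585; FV = 4700 × 296.587585 = 1,393,961.6477
Payments are at the start of each period, so multiply by (1+i).

£1,393,961.65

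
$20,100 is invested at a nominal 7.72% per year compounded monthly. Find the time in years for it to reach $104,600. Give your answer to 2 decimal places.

21.43 years

Periodic rate i = 0.0772/12 = 0.00643333.
(1+i)^n = 104600/20100 = 5.20398, so n = ln 5.20398 / ln 1.00643 = 257.2109 months
= 257.2109/12 years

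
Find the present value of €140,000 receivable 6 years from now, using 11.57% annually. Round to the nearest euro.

PV = FV·(1+i)^(−n) = 140,000 × 0.518460 = 72,584.4244

€72,584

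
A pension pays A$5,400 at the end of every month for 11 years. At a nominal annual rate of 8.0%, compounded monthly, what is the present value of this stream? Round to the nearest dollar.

A$473,043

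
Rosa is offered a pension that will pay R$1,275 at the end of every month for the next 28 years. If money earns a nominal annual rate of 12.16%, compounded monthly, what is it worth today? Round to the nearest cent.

R$121,571.15

Periodic rate i = 0.1216/12 = 0.0101333; n = 28 × 12 = 336 periods.
PV = PMT · [1 − (1+i)^(−n)] / i = 1275 · 95.349919 = 121,571.1465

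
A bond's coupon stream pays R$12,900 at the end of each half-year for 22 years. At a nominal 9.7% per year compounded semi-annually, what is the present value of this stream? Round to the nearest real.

R$232,879

Periodic rate i = 0.097/2 = 0.0485; n = 22 × 2 = 44 periods.
PV = 12900 × [1 − (1+0.0485)^(−44)] / 0.0485 = 12900 × 18.052613 = 232,878.7072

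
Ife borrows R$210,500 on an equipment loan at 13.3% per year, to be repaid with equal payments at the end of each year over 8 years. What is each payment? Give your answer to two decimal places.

PMT = 210500 / ( [1 − (1+0.133)^(−8)] / 0.133 ) = 210500 / 4.749885 = 44,316.8581

R$44,316.86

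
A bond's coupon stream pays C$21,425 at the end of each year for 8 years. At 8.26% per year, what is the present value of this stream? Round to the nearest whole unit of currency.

PV = 21425 × [1 − (1+0.0826)^(−8)] / 0.0826 = 21425 × 5.690369 = 121,916.1534

C$121,916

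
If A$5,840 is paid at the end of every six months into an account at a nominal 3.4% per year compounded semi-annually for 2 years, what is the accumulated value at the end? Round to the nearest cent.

i = 0.034/2 = 0.017 per half-year; n = 2·2 = 4.
Accumulation factor s(4|0.017) = 4.103161; FV = 5840 × 4.103161 = 23,962.4597

A$23,962.46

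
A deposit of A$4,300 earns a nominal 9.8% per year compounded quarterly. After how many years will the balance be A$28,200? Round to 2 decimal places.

19.43 years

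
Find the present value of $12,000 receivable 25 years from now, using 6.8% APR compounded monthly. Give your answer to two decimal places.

$2,202.75

Periodic rate i = 0.068/12 = 0.00566667; n = 25 × 12 = 300 periods.
PV = 12,000 / (1 + 0.00566667)^300 = 12,000 / 5.447743 = 2,202.7470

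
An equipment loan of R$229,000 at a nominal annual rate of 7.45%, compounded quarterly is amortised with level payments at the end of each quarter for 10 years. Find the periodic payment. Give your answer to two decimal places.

R$8,170.72

With 4 periods per year: i = 0.018625, n = 40.
PMT = 229000 / ( [1 − (1+0.018625)^(−40)] / 0.018625 ) = 229000 / 28.026912 = 8,170.7181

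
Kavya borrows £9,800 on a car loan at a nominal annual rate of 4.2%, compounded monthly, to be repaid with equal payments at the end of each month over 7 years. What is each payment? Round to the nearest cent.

£134.86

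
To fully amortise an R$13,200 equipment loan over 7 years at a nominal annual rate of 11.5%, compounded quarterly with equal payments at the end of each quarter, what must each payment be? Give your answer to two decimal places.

i = 0.115/4 = 0.02875 per quarter; n = 7·4 = 28.
PMT = 13200 / ( [1 − (1+0.02875)^(−28)] / 0.02875 ) = 13200 / 19.054142 = 692.7628

R$692.76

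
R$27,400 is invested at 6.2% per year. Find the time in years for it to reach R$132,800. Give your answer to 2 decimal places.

26.24 years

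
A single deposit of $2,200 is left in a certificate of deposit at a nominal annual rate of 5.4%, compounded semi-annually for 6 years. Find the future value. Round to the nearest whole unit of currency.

With 2 periods per year: i = 0.027, n = 12.
FV = PV·(1+i)^n = 2,200 × 1.376719 = 3,028.7819

$3,029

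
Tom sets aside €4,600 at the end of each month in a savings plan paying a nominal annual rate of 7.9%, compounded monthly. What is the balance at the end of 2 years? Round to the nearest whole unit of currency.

€119,176

i = 0.079/12 = 0.00658333 per month; n = 2·12 = 24.
FV = PMT · [(1+i)^n − 1] / i = 4600 · 25.907834 = 119,176.0369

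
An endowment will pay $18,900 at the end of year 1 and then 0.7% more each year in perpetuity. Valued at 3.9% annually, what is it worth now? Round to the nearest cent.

PV = PMT / (i − g) = 18900 / (0.039 − 0.007) = 18900 / 0.032000 = 590,625.0000

$590,625.00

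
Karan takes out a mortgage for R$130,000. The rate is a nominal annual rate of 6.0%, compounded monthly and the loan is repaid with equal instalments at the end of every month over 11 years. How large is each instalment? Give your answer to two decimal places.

R$1,347.71

With 12 periods per year: i = 0.005, n = 132.
Annuity-PV factor = 96.459599; PMT = 130000 / 96.459599 = 1,347.7145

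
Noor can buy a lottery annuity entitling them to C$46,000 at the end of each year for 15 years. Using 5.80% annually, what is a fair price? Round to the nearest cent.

C$452,660.12

PV = 46000 × [1 − (1+0.058)^(−15)] / 0.058 = 46000 × 9.840437 = 452,660.1239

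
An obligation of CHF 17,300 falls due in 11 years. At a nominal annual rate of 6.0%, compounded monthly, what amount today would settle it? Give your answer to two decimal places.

i = 0.06/12 = 0.005 per month; n = 11·12 = 132.
PV = FV·(1+i)^(−n) = 17,300 × 0.517702 = 8,956.2447

CHF 8,956.24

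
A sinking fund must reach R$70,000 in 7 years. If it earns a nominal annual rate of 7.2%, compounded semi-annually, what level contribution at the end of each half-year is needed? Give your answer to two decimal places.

R$3,933.03

i = 0.072/2 = 0.036 per half-year; n = 7·2 = 14.
FV-annuity factor = 17.797999; PMT = 70000 / 17.797999 = 3,933.0265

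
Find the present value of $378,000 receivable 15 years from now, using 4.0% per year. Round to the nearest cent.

$209,889.98

Discount factor = (1+0.04)^(−15) = 0.555265; PV = 378,000 × 0.555265 = 209,889.9820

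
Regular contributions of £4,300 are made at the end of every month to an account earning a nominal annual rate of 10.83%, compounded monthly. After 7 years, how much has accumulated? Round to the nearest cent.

£536,950.80

Periodic rate i = 0.1083/12 = 0.009025; n = 7 × 12 = 84 periods.
Accumulation factor s(84|0.009025) = 124.872278; FV = 4300 × 124.872278 = 536,950.7961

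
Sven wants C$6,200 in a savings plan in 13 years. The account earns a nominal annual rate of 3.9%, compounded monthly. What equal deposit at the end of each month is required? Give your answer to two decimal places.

C$30.58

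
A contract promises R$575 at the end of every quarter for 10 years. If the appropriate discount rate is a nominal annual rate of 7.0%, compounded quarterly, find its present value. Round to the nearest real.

With 4 periods per year: i = 0.0175, n = 40.
Annuity factor a(40|0.0175) = 28.594230; PV = 575 × 28.594230 = 16,441.6820

R$16,442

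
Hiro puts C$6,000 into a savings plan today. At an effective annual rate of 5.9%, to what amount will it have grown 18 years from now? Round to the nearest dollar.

C$16,838

FV = 6,000 × (1 + 0.059)^18 = 16,837.5358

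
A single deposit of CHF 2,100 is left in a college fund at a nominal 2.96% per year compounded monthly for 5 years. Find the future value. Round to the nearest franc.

With 12 periods per year: i = 0.00246667, n = 60.
FV = 2,100 × (1 + 0.00246667)^60 = 2,434.5334

CHF 2,435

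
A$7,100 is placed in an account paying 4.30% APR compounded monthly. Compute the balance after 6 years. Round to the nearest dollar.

A$9,186

With 12 periods per year: i = 0.00358333, n = 72.
FV = PV·(1+i)^n = 7,100 × 1.293742 = 9,185.5687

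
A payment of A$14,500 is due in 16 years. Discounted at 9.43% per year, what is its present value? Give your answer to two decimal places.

A$3,429.14

Discount factor = (1+0.0943)^(−16) = 0.236493; PV = 14,500 × 0.236493 = 3,429.1431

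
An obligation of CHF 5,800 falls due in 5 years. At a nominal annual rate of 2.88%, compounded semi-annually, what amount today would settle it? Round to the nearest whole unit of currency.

Periodic rate i = 0.0288/2 = 0.0144; n = 5 × 2 = 10 periods.
PV = 5,800 / (1 + 0.0144)^10 = 5,800 / 1.153699 = 5,027.3091

CHF 5,027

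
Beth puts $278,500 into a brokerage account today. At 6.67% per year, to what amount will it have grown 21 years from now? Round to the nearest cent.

$1,080,720.52

FV = 278,500 × (1 + 0.0667)^21 = 1,080,720.5170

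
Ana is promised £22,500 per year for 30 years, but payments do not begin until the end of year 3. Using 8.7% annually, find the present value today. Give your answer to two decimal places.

Value one period before first payment (t=2): 22500 × [1 − (1+0.087)^(−30)] / 0.087 = 22500 × 10.553242 = 237,447.9556
Discount back 2 years: 237,447.9556 × (1+0.087)^(−2) = 237,447.9556 × 0.846332 = 200,959.8725

£200,959.87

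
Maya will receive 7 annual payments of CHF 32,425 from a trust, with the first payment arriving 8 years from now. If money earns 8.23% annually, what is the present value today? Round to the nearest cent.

CHF 96,288.12

PV at t=7 (ordinary 7-year annuity): 32425 × a(7|0.0823) = 32425 × 5.165666 = 167,496.7185
Discount back 7 years: 167,496.7185 × (1+0.0823)^(−7) = 167,496.7185 × 0.574866 = 96,288.1170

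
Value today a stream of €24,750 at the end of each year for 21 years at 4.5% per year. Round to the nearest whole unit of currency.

PV = PMT · [1 − (1+i)^(−n)] / i = 24750 · 13.404724 = 331,766.9160

€331,767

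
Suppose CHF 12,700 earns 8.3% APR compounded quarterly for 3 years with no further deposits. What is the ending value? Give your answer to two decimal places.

CHF 16,249.36

Periodic rate i = 0.083/4 = 0.02075; n = 3 × 4 = 12 periods.
FV = PV·(1+i)^n = 12,700 × 1.279478 = 16,249.3646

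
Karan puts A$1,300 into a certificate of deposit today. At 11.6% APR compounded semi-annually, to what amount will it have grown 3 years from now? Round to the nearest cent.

Periodic rate i = 0.116/2 = 0.058; n = 3 × 2 = 6 periods.
FV = PV·(1+i)^n = 1,300 × 1.402536 = 1,823.2968

A$1,823.30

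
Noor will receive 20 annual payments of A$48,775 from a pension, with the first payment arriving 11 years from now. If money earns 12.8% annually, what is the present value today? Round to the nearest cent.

A$103,987.15

Value one period before first payment (t=10): 48775 × [1 − (1+0.128)^(−20)] / 0.128 = 48775 × 7.110062 = 346,793.2709
PV₀ = 346,793.2709 / (1+0.128)^10 = 346,793.2709 / 3.334963 = 103,987.1476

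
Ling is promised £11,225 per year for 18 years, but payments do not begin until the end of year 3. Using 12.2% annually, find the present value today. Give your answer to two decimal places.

£63,883.27

PV at t=2 (ordinary 18-year annuity): 11225 × a(18|0.122) = 11225 × 7.164510 = 80,421.6213
Discount back 2 years: 80,421.6213 × (1+0.122)^(−2) = 80,421.6213 × 0.794354 = 63,883.2659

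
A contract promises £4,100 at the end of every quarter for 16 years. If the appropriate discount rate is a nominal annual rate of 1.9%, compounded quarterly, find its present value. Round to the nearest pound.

With 4 periods per year: i = 0.00475, n = 64.
PV = 4100 × [1 − (1+0.00475)^(−64)] / 0.00475 = 4100 × 55.075345 = 225,808.9137

£225,809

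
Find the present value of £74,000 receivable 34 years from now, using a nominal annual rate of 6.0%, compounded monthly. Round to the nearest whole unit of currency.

£9,671

Periodic rate i = 0.06/12 = 0.005; n = 34 × 12 = 408 periods.
Discount factor = (1+0.005)^(−408) = 0.130691; PV = 74,000 × 0.130691 = 9,671.1590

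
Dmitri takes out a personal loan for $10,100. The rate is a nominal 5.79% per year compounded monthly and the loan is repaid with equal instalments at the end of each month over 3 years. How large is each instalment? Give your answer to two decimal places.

With 12 periods per year: i = 0.004825, n = 36.
Annuity-PV factor = 32.974051; PMT = 10100 / 32.974051 = 306.3015

$306.30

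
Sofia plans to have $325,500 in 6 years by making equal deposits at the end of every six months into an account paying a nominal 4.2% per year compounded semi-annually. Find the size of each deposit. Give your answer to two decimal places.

Periodic rate i = 0.042/2 = 0.021; n = 6 × 2 = 12 periods.
PMT = 325500 / ( [(1+0.021)^12 − 1] / 0.021 ) = 325500 / 13.487762 = 24,132.9880

$24,132.99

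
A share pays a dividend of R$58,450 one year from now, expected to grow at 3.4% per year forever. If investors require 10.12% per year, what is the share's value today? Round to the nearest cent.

R$869,791.67

PV = PMT / (i − g) = 58450 / (0.1012 − 0.034) = 58450 / 0.067200 = 869,791.6667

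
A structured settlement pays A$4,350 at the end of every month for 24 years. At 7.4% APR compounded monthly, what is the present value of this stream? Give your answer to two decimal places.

i = 0.074/12 = 0.00616667 per month; n = 24·12 = 288.
PV = PMT · [1 − (1+i)^(−n)] / i = 4350 · 134.555685 = 585,317.2295

A$585,317.23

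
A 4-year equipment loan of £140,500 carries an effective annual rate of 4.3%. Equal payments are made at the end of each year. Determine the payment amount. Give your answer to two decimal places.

Annuity-PV factor = 3.604377; PMT = 140500 / 3.604377 = 38,980.3833

£38,980.38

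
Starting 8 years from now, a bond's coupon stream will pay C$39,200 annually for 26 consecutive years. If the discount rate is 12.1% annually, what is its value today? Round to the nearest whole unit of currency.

C$138,160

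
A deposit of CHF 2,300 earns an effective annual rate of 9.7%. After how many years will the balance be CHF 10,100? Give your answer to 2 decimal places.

n = ln(10100/2300) / ln(1+0.097) = ln(4.39130) / 0.092579 = 15.9823 years

15.98 years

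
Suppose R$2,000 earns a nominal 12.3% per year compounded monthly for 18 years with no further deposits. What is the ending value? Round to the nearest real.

R$18,099

Periodic rate i = 0.123/12 = 0.01025; n = 18 × 12 = 216 periods.
FV = 2,000 × (1 + 0.01025)^216 = 18,099.3744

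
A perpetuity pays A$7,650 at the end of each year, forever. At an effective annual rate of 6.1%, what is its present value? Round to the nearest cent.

A$125,409.84

PV = C/r = 7650/0.061 = 125,409.8361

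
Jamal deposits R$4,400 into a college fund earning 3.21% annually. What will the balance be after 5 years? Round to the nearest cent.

FV = PV·(1+i)^n = 4,400 × 1.171140 = 5,153.0169

R$5,153.02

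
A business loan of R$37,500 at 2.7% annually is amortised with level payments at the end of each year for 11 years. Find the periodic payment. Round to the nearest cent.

R$3,985.85

PMT = 37500 / ( [1 − (1+0.027)^(−11)] / 0.027 ) = 37500 / 9.408279 = 3,985.8510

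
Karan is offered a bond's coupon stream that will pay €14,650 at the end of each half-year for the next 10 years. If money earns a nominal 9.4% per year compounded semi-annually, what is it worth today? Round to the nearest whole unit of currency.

€187,306

Periodic rate i = 0.094/2 = 0.047; n = 10 × 2 = 20 periods.
PV = 14650 × [1 − (1+0.047)^(−20)] / 0.047 = 14650 × 12.785407 = 187,306.2086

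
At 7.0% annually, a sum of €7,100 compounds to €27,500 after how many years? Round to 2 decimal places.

n = ln(27500/7100) / ln(1+0.07) = ln(3.87324) / 0.067659 = 20.0136 years

20.01 years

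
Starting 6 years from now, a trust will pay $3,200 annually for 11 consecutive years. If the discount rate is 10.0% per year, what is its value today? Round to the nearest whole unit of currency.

Value one period before first payment (t=5): 3200 × [1 − (1+0.1)^(−11)] / 0.1 = 3200 × 6.495061 = 20,784.1952
Discount back 5 years: 20,784.1952 × (1+0.1)^(−5) = 20,784.1952 × 0.620921 = 12,905.3500

$12,905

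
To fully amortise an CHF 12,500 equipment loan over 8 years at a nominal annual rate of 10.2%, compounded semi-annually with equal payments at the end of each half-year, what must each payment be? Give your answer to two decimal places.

i = 0.102/2 = 0.051 per half-year; n = 8·2 = 16.
PMT = 12500 / ( [1 − (1+0.051)^(−16)] / 0.051 ) = 12500 / 10.761040 = 1,161.5978

CHF 1,161.60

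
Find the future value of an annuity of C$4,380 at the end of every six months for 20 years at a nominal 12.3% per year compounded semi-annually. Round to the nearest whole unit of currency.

C$703,954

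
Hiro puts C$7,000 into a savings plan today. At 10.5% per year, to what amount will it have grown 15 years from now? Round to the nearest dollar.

FV = PV·(1+i)^n = 7,000 × 4.471304 = 31,299.1260

C$31,299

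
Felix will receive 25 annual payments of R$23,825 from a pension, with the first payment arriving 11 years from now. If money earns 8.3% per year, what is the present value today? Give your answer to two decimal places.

PV at t=10 (ordinary 25-year annuity): 23825 × a(25|0.083) = 23825 × 10.406808 = 247,942.1923
Discount back 10 years: 247,942.1923 × (1+0.083)^(−10) = 247,942.1923 × 0.450521 = 111,703.2658

R$111,703.27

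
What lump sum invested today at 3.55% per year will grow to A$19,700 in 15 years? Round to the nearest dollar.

A$11,674

PV = FV·(1+i)^(−n) = 19,700 × 0.592582 = 11,673.8653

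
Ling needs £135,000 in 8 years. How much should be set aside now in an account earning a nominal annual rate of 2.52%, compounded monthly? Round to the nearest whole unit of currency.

£110,375

Periodic rate i = 0.0252/12 = 0.0021; n = 8 × 12 = 96 periods.
Discount factor = (1+0.0021)^(−96) = 0.817595; PV = 135,000 × 0.817595 = 110,375.2763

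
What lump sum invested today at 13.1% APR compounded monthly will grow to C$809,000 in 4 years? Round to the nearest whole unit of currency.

C$480,409

With 12 periods per year: i = 0.0109167, n = 48.
Discount factor = (1+0.0109167)^(−48) = 0.593831; PV = 809,000 × 0.593831 = 480,409.2943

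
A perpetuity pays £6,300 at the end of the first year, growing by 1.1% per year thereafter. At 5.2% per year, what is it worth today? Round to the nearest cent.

PV = PMT / (i − g) = 6300 / (0.052 − 0.011) = 6300 / 0.041000 = 153,658.5366

£153,658.54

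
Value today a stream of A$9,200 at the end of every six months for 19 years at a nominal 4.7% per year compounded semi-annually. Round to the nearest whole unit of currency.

Periodic rate i = 0.047/2 = 0.0235; n = 19 × 2 = 38 periods.
Annuity factor a(38|0.0235) = 24.949897; PV = 9200 × 24.949897 = 229,539.0534

A$229,539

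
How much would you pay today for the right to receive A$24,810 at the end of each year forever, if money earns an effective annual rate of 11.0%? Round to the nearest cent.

PV = PMT / i = 24810 / 0.11 = 225,545.4545

A$225,545.45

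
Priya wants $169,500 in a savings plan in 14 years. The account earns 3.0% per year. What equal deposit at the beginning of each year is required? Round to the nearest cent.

FV-annuity factor × (1+i) = 17.598914; PMT = 169500 / 17.598914 = 9,631.2762

$9,631.28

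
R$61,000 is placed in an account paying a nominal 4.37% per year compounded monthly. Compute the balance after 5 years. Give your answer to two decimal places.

R$75,866.63

i = 0.0437/12 = 0.00364167 per month; n = 5·12 = 60.
61,000 × (1+0.00364167)^60 = 61,000 × 1.243715 = 75,866.6334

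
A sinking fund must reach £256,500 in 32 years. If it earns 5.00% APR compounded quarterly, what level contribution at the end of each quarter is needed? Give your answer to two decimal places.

£821.24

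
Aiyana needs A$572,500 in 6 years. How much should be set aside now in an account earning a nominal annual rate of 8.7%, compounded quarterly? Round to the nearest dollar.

A$341,589

Periodic rate i = 0.087/4 = 0.02175; n = 6 × 4 = 24 periods.
PV = 572,500 / (1 + 0.02175)^24 = 572,500 / 1.675990 = 341,589.0794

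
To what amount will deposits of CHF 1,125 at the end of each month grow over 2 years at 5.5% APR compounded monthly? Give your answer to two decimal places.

CHF 28,472.13

Periodic rate i = 0.055/12 = 0.00458333; n = 2 × 12 = 24 periods.
FV = 1125 × [(1+0.00458333)^24 − 1] / 0.00458333 = 1125 × 25.308560 = 28,472.1302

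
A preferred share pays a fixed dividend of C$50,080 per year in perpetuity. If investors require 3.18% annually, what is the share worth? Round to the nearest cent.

PV = PMT / i = 50080 / 0.0318 = 1,574,842.7673

C$1,574,842.77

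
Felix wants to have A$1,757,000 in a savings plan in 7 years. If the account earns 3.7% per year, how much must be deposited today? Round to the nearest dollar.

PV = 1,757,000 / (1 + 0.037)^7 = 1,757,000 / 1.289589 = 1,362,449.6660

A$1,362,450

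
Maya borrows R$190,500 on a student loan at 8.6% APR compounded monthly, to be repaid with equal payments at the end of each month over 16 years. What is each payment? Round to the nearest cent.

R$1,829.68

Periodic rate i = 0.086/12 = 0.00716667; n = 16 × 12 = 192 periods.
PMT = 190500 / ( [1 − (1+0.00716667)^(−192)] / 0.00716667 ) = 190500 / 104.116823 = 1,829.6755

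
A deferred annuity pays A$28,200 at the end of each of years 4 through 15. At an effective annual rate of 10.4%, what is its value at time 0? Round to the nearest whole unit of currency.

A$140,043

PV at t=3 (ordinary 12-year annuity): 28200 × a(12|0.104) = 28200 × 6.682211 = 188,438.3483
Discount back 3 years: 188,438.3483 × (1+0.104)^(−3) = 188,438.3483 × 0.743178 = 140,043.2138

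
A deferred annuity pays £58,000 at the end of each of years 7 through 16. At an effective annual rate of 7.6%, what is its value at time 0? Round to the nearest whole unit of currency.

£255,362

PV at t=6 (ordinary 10-year annuity): 58000 × a(10|0.076) = 58000 × 6.832849 = 396,305.2216
Discount back 6 years: 396,305.2216 × (1+0.076)^(−6) = 396,305.2216 × 0.644357 = 255,361.9385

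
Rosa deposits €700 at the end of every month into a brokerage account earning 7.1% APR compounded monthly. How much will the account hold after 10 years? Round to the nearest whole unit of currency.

€121,828

With 12 periods per year: i = 0.00591667, n = 120.
FV = PMT · [(1+i)^n − 1] / i = 700 · 174.040606 = 121,828.4245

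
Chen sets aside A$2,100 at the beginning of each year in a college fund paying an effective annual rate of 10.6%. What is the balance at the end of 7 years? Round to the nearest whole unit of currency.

FV = 2100 × [(1+0.106)^7 − 1] / 0.106 × (1+i) = 2100 × 10.688043 = 22,444.8907
Payments are at the start of each period, so multiply by (1+i).

A$22,445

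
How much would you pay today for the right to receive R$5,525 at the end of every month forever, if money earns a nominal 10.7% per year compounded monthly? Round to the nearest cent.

R$619,626.17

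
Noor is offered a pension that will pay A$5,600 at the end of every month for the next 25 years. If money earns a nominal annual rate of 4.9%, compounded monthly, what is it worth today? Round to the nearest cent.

i = 0.049/12 = 0.00408333 per month; n = 25·12 = 300.
PV = PMT · [1 − (1+i)^(−n)] / i = 5600 · 172.777636 = 967,554.7595

A$967,554.76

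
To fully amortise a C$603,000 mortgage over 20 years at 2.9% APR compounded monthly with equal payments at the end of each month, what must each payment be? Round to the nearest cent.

Periodic rate i = 0.029/12 = 0.00241667; n = 20 × 12 = 240 periods.
Annuity-PV factor = 181.948855; PMT = 603000 / 181.948855 = 3,314.1181

C$3,314.12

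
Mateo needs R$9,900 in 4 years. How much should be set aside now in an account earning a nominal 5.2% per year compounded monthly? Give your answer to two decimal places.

R$8,044.46

Periodic rate i = 0.052/12 = 0.00433333; n = 4 × 12 = 48 periods.
PV = FV·(1+i)^(−n) = 9,900 × 0.812572 = 8,044.4638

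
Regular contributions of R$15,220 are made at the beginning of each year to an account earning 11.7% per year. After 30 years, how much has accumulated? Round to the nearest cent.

FV = PMT · [(1+i)^n − 1] / i × (1+i) = 15220 · 254.367037 = 3,871,466.3104
Payments are at the start of each period, so multiply by (1+i).

R$3,871,466.31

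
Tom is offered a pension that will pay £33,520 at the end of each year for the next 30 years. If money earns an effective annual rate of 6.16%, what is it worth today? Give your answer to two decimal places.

£453,604.27

Annuity factor a(30|0.0616) = 13.532347; PV = 33520 × 13.532347 = 453,604.2705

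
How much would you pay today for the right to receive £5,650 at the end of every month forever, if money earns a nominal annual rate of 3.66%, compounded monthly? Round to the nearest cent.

£1,852,459.02

Periodic rate i = 0.0366/12 = 0.00305.
PV = C/r = 5650/0.00305 = 1,852,459.0164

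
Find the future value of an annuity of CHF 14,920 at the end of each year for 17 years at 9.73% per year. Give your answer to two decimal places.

Accumulation factor s(17|0.0973) = 39.544215; FV = 14920 × 39.544215 = 589,999.6882

CHF 589,999.69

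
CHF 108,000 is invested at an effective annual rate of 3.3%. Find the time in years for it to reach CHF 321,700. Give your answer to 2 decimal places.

(1+i)^n = 321700/108000 = 2.97870, so n = ln 2.97870 / ln 1.033 = 33.6182 years

33.62 years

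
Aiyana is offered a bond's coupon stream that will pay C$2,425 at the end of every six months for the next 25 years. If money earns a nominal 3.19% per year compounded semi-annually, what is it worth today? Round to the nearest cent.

C$83,119.35

Periodic rate i = 0.0319/2 = 0.01595; n = 25 × 2 = 50 periods.
PV = 2425 × [1 − (1+0.01595)^(−50)] / 0.01595 = 2425 × 34.276023 = 83,119.3547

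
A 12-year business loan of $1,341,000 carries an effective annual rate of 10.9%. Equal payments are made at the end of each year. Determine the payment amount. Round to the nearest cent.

$205,567.58

PMT = 1.341e+06 / ( [1 − (1+0.109)^(−12)] / 0.109 ) = 1.341e+06 / 6.523402 = 205,567.5813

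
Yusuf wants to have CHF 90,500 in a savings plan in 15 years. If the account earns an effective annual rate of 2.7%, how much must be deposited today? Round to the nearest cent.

CHF 60,686.48

Discount factor = (1+0.027)^(−15) = 0.670569; PV = 90,500 × 0.670569 = 60,686.4768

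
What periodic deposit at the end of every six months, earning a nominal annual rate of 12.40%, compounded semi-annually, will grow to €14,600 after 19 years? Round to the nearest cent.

€102.47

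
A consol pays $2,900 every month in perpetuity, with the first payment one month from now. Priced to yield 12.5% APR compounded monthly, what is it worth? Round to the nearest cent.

$278,400.00

Periodic rate i = 0.125/12 = 0.0104167.
PV = C/r = 2900/0.0104167 = 278,400.0000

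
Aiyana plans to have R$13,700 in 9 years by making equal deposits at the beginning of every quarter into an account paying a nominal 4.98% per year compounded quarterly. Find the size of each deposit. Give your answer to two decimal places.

R$300.21

Periodic rate i = 0.0498/4 = 0.01245; n = 9 × 4 = 36 periods.
PMT = 13700 / ( [(1+0.01245)^36 − 1] / 0.01245 × (1+i) ) = 13700 / 45.634730 = 300.2099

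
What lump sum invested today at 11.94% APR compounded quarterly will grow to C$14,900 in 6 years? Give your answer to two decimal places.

C$7,355.48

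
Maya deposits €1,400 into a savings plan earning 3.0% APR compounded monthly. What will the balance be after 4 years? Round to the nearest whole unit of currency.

€1,578

i = 0.03/12 = 0.0025 per month; n = 4·12 = 48.
1,400 × (1+0.0025)^48 = 1,400 × 1.127328 = 1,578.2592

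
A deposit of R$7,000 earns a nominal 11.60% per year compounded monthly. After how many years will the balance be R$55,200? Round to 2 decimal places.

Periodic rate i = 0.116/12 = 0.00966667.
n = ln(55200/7000) / ln(1+0.00966667) = ln(7.88571) / 0.009620 = 214.6570 months
= 214.6570/12 years

17.89 years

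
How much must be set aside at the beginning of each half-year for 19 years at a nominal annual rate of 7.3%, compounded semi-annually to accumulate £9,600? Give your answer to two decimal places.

Periodic rate i = 0.073/2 = 0.0365; n = 19 × 2 = 38 periods.
PMT = 9600 / ( [(1+0.0365)^38 − 1] / 0.0365 × (1+i) ) = 9600 / 82.497260 = 116.3675

£116.37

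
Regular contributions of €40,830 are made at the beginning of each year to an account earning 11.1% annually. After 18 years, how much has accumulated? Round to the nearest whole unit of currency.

FV = 40830 × [(1+0.111)^18 − 1] / 0.111 × (1+i) = 40830 × 56.555716 = 2,309,169.8774
(Beginning-of-period payments → annuity-due factor ×(1+i).)

€2,309,170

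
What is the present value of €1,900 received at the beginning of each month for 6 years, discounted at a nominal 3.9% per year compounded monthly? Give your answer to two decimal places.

With 12 periods per year: i = 0.00325, n = 72.
Annuity factor a(72|0.00325) × (1+i) = 64.312295; PV = 1900 × 64.312295 = 122,193.3614
(annuity-due: payments at period start, so ×(1+i).)

€122,193.36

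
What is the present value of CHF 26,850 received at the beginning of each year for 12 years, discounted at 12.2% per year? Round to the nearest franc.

PV = PMT · [1 − (1+i)^(−n)] / i × (1+i) = 26850 · 6.886153 = 184,893.2180
(Beginning-of-period payments → annuity-due factor ×(1+i).)

CHF 184,893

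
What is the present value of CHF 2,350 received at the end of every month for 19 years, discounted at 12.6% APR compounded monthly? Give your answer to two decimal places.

CHF 203,127.26

With 12 periods per year: i = 0.0105, n = 228.
PV = 2350 × [1 − (1+0.0105)^(−228)] / 0.0105 = 2350 × 86.437132 = 203,127.2591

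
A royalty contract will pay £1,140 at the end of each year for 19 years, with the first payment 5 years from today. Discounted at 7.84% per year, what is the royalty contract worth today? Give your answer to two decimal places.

£8,189.08

Value one period before first payment (t=4): 1140 × [1 − (1+0.0784)^(−19)] / 0.0784 = 1140 × 9.715153 = 11,075.2750
PV₀ = 11,075.2750 / (1+0.0784)^4 = 11,075.2750 / 1.352445 = 8,189.0779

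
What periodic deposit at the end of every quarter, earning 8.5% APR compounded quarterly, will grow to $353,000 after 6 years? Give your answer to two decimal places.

$11,427.57

i = 0.085/4 = 0.02125 per quarter; n = 6·4 = 24.
FV-annuity factor = 30.890210; PMT = 353000 / 30.890210 = 11,427.5688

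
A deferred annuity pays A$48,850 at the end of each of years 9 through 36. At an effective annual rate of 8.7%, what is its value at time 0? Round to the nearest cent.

PV at t=8 (ordinary 28-year annuity): 48850 × a(28|0.087) = 48850 × 10.382384 = 507,179.4658
PV₀ = 507,179.4658 / (1+0.087)^8 = 507,179.4658 / 1.949110 = 260,210.7948

A$260,210.79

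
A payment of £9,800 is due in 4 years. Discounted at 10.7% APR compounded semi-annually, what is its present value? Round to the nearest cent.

i = 0.107/2 = 0.0535 per half-year; n = 4·2 = 8.
PV = 9,800 / (1 + 0.0535)^8 = 9,800 / 1.517317 = 6,458.7691

£6,458.77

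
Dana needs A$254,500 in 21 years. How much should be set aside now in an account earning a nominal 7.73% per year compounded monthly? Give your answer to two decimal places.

A$50,461.31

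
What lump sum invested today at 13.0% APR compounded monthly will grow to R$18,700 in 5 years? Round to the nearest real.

i = 0.13/12 = 0.0108333 per month; n = 5·12 = 60.
Discount factor = (1+0.0108333)^(−60) = 0.523874; PV = 18,700 × 0.523874 = 9,796.4408

R$9,796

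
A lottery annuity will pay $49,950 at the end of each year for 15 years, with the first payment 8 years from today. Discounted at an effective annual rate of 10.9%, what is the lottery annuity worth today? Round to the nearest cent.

$175,064.26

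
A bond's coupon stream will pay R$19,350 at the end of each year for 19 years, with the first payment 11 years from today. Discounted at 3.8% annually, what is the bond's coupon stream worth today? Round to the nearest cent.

Value one period before first payment (t=10): 19350 × [1 − (1+0.038)^(−19)] / 0.038 = 19350 × 13.359916 = 258,514.3812
PV₀ = 258,514.3812 / (1+0.038)^10 = 258,514.3812 / 1.452023 = 178,037.3711

R$178,037.37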